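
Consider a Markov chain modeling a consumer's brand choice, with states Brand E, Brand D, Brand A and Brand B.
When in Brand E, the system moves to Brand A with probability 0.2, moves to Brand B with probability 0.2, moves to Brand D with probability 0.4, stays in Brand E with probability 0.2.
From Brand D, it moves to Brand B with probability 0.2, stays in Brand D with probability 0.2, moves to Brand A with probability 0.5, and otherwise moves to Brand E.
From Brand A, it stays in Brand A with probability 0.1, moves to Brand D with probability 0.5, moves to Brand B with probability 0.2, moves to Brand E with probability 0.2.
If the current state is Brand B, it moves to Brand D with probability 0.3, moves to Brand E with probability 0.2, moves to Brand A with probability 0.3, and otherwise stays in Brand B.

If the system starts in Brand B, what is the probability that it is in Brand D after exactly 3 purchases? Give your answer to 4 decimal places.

Propagate the distribution vector 3 purchases from Brand B.
After 0 purchases: (0.0000, 0.0000, 0.0000, 1.0000)
After 1 purchase: (0.2000, 0.3000, 0.3000, 0.2000)
After 2 purchases: (0.1700, 0.3500, 0.2800, 0.2000)
After 3 purchases: (0.1650, 0.3380, 0.2970, 0.2000)
P(in Brand D after 3 purchases) = 0.3380

0.3380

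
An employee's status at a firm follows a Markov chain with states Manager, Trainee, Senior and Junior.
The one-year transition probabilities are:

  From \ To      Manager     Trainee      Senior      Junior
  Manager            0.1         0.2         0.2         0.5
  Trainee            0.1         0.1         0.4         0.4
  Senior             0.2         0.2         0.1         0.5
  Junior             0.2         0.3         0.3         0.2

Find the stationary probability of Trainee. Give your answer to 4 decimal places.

Let the stationary distribution be π with π = πP and π_1 + π_2 + π_3 + π_4 = 1.
π_1 = 0.1·π_1 + 0.1·π_2 + 0.2·π_3 + 0.2·π_4
π_2 = 0.2·π_1 + 0.1·π_2 + 0.2·π_3 + 0.3·π_4
π_3 = 0.2·π_1 + 0.4·π_2 + 0.1·π_3 + 0.3·π_4
Solving with the normalization constraint gives π = (0.1622, 0.2153, 0.2544, 0.3681).
So the stationary probability of Trainee is 0.2153.

0.2153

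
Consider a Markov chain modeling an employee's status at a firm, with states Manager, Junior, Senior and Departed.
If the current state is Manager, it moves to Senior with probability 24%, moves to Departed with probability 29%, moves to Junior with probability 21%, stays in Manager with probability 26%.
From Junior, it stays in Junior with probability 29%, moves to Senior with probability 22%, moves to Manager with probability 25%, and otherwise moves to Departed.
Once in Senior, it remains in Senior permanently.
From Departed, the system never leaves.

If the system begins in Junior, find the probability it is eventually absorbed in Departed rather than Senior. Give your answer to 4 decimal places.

Let h(s) be the probability of absorption at Departed starting from transient state s. Then h(Departed) = 1 and h(Senior) = 0. By first-step analysis:
h(Manager) = 0.26·h(Manager) + 0.21·h(Junior) + 0.24·0 + 0.29·1
h(Junior) = 0.25·h(Manager) + 0.29·h(Junior) + 0.22·0 + 0.24·1
Solving: h(Manager) = 0.5420, h(Junior) = 0.5289.
Starting from Junior, the probability is 0.5289.

0.5289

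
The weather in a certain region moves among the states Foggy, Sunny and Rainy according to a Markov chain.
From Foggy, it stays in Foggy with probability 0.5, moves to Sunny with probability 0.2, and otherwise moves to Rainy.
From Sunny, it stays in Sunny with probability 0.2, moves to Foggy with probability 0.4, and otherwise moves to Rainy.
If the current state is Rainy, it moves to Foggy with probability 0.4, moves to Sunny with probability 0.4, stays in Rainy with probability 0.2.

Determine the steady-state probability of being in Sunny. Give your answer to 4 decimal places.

0.2593

Let the stationary distribution be π with π = πP and π_1 + π_2 + π_3 = 1.
π_1 = 0.5·π_1 + 0.4·π_2 + 0.4·π_3
π_2 = 0.2·π_1 + 0.2·π_2 + 0.4·π_3
Solving with the normalization constraint gives π = (0.4444, 0.2593, 0.2963).
So the stationary probability of Sunny is 0.2593.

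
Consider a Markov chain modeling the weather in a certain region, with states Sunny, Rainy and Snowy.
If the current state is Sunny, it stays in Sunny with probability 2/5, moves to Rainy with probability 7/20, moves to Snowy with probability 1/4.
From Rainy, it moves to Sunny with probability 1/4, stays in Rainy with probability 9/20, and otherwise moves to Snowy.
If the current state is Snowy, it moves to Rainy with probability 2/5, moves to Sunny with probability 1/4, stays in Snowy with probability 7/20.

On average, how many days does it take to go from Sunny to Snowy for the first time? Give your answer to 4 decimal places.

3.7113

Let t(s) be the expected number of days to first reach Snowy from state s, with t(Snowy) = 0. Conditioning on the first day:
t(Sunny) = 1 + 0.4·t(Sunny) + 0.35·t(Rainy)
t(Rainy) = 1 + 0.25·t(Sunny) + 0.45·t(Rainy)
Solving: t(Sunny) = 3.7113, t(Rainy) = 3.5052.
Expected days from Sunny to Snowy: 3.7113.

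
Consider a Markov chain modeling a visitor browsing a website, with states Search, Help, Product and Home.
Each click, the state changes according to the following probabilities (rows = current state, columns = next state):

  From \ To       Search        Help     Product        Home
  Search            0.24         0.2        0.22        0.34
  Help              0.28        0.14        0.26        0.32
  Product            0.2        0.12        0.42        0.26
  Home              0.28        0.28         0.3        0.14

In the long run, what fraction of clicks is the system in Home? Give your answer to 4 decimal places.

0.2596

Let the stationary distribution be π with π = πP and π_1 + π_2 + π_3 + π_4 = 1.
π_1 = 0.24·π_1 + 0.28·π_2 + 0.2·π_3 + 0.28·π_4
π_2 = 0.2·π_1 + 0.14·π_2 + 0.12·π_3 + 0.28·π_4
π_3 = 0.22·π_1 + 0.26·π_2 + 0.42·π_3 + 0.3·π_4
Solving with the normalization constraint gives π = (0.2454, 0.1849, 0.3102, 0.2596).
So the stationary probability of Home is 0.2596.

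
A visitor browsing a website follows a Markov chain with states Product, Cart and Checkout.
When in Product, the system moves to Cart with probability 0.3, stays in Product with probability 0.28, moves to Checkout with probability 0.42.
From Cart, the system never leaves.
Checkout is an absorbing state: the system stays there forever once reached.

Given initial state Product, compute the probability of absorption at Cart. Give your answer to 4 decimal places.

Let h(s) be the probability of absorption at Cart starting from transient state s. Then h(Cart) = 1 and h(Checkout) = 0. By first-step analysis:
h(Product) = 0.28·h(Product) + 0.3·1 + 0.42·0
Solving: h(Product) = 0.4167.
Starting from Product, the probability is 0.4167.

0.4167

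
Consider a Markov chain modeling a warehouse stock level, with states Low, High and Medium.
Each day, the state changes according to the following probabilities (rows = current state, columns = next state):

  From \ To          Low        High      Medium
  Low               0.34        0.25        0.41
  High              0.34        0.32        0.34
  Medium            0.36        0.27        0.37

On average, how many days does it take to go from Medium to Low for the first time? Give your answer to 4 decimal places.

Let t(s) be the expected number of days to first reach Low from state s, with t(Low) = 0. Conditioning on the first day:
t(High) = 1 + 0.32·t(High) + 0.34·t(Medium)
t(Medium) = 1 + 0.27·t(High) + 0.37·t(Medium)
Solving: t(High) = 2.8818, t(Medium) = 2.8223.
Expected days from Medium to Low: 2.8223.

2.8223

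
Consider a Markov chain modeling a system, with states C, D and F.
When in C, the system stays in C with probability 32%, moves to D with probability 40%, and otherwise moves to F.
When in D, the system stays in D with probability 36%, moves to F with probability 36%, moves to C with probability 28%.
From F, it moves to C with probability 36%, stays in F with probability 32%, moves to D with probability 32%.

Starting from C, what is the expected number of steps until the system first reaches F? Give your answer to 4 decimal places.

3.2178

Let t(s) be the expected number of steps to first reach F from state s, with t(F) = 0. Conditioning on the first step:
t(C) = 1 + 0.32·t(C) + 0.4·t(D)
t(D) = 1 + 0.28·t(C) + 0.36·t(D)
Solving: t(C) = 3.2178, t(D) = 2.9703.
Expected steps from C to F: 3.2178.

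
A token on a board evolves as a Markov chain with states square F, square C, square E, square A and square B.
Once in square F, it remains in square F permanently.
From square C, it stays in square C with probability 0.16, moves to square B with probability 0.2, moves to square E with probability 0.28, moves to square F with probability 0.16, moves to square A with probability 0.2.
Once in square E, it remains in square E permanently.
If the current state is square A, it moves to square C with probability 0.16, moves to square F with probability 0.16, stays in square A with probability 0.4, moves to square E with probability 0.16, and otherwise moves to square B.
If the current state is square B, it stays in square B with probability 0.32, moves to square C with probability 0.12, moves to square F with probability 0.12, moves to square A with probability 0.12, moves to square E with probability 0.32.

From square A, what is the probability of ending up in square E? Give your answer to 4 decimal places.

Let h(s) be the probability of absorption at square E starting from transient state s. Then h(square E) = 1 and h(square F) = 0. By first-step analysis:
h(square C) = 0.16·0 + 0.16·h(square C) + 0.28·1 + 0.2·h(square A) + 0.2·h(square B)
h(square A) = 0.16·0 + 0.16·h(square C) + 0.16·1 + 0.4·h(square A) + 0.12·h(square B)
h(square B) = 0.12·0 + 0.12·h(square C) + 0.32·1 + 0.12·h(square A) + 0.32·h(square B)
Solving: h(square C) = 0.6321, h(square A) = 0.5718, h(square B) = 0.6831.
Starting from square A, the probability is 0.5718.

0.5718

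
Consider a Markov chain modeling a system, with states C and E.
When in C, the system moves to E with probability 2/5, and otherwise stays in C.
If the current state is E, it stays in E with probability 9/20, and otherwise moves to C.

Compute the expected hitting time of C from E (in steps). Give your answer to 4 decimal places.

1.8182

Let t(s) be the expected number of steps to first reach C from state s, with t(C) = 0. Conditioning on the first step:
t(E) = 1 + 0.45·t(E)
Solving: t(E) = 1.8182.
Expected steps from E to C: 1.8182.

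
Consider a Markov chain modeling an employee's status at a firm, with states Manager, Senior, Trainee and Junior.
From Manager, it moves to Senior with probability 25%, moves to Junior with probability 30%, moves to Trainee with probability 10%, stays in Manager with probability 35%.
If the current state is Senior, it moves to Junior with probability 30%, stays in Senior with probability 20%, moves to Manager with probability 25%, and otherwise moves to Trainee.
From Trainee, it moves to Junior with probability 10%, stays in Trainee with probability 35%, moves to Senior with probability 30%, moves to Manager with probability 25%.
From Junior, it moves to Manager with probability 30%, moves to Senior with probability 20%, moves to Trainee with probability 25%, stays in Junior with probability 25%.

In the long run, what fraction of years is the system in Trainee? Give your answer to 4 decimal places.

0.2292

Let the stationary distribution be π with π = πP and π_1 + π_2 + π_3 + π_4 = 1.
π_1 = 0.35·π_1 + 0.25·π_2 + 0.25·π_3 + 0.3·π_4
π_2 = 0.25·π_1 + 0.2·π_2 + 0.3·π_3 + 0.2·π_4
π_3 = 0.1·π_1 + 0.25·π_2 + 0.35·π_3 + 0.25·π_4
Solving with the normalization constraint gives π = (0.2912, 0.2375, 0.2292, 0.2420).
So the stationary probability of Trainee is 0.2292.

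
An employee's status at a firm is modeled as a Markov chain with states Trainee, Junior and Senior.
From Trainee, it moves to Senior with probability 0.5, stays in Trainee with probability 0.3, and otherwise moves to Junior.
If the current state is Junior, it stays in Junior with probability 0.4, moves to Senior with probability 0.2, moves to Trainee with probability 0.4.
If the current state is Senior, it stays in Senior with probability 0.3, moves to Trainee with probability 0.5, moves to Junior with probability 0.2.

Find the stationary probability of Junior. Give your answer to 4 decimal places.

Let the stationary distribution be π with π = πP and π_1 + π_2 + π_3 = 1.
π_1 = 0.3·π_1 + 0.4·π_2 + 0.5·π_3
π_2 = 0.2·π_1 + 0.4·π_2 + 0.2·π_3
Solving with the normalization constraint gives π = (0.3958, 0.2500, 0.3542).
So the stationary probability of Junior is 0.2500.

0.2500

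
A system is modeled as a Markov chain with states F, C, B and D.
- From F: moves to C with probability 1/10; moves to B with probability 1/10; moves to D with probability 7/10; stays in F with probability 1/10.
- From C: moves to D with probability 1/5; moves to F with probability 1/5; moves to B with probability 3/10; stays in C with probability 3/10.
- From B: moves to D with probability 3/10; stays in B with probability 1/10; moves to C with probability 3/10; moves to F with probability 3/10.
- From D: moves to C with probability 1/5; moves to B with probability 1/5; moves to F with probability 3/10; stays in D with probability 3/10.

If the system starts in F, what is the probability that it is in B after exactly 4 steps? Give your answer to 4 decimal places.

Propagate the distribution vector 4 steps from F.
After 0 steps: (1.0000, 0.0000, 0.0000, 0.0000)
After 1 step: (0.1000, 0.1000, 0.1000, 0.7000)
After 2 steps: (0.2700, 0.2100, 0.1900, 0.3300)
After 3 steps: (0.2250, 0.2130, 0.1750, 0.3870)
After 4 steps: (0.2337, 0.2163, 0.1813, 0.3687)
P(in B after 4 steps) = 0.1813

0.1813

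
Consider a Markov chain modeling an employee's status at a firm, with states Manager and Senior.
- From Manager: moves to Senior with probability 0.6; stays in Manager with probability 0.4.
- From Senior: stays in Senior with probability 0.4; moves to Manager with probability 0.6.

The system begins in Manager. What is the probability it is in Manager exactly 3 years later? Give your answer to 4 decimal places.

0.4960

Propagate the distribution vector 3 years from Manager.
After 0 years: (1.0000, 0.0000)
After 1 year: (0.4000, 0.6000)
After 2 years: (0.5200, 0.4800)
After 3 years: (0.4960, 0.5040)
P(in Manager after 3 years) = 0.4960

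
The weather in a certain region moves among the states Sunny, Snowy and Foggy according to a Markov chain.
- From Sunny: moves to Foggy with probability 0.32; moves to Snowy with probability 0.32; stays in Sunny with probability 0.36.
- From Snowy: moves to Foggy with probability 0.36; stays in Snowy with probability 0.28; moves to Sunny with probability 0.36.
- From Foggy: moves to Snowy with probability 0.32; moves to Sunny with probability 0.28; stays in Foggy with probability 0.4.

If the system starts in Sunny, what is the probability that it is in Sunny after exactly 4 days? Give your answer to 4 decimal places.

Propagate the distribution vector 4 days from Sunny.
After 0 days: (1.0000, 0.0000, 0.0000)
After 1 day: (0.3600, 0.3200, 0.3200)
After 2 days: (0.3344, 0.3072, 0.3584)
After 3 days: (0.3313, 0.3077, 0.3610)
After 4 days: (0.3311, 0.3077, 0.3612)
P(in Sunny after 4 days) = 0.3311

0.3311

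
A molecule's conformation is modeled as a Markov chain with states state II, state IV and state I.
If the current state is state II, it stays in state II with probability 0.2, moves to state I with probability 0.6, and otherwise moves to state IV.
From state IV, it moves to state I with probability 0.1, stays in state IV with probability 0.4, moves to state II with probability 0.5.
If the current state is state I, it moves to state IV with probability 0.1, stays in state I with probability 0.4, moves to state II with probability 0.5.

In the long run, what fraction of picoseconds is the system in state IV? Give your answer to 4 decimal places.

0.1978

Let the stationary distribution be π with π = πP and π_1 + π_2 + π_3 = 1.
π_1 = 0.2·π_1 + 0.5·π_2 + 0.5·π_3
π_2 = 0.2·π_1 + 0.4·π_2 + 0.1·π_3
Solving with the normalization constraint gives π = (0.3846, 0.1978, 0.4176).
So the stationary probability of state IV is 0.1978.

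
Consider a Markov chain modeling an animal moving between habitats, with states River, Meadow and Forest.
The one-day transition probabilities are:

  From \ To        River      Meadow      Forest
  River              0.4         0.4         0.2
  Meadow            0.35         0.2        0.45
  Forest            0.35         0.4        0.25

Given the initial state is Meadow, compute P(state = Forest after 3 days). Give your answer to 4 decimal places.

0.3036

Propagate the distribution vector 3 days from Meadow.
After 0 days: (0.0000, 1.0000, 0.0000)
After 1 day: (0.3500, 0.2000, 0.4500)
After 2 days: (0.3675, 0.3600, 0.2725)
After 3 days: (0.3684, 0.3280, 0.3036)
P(in Forest after 3 days) = 0.3036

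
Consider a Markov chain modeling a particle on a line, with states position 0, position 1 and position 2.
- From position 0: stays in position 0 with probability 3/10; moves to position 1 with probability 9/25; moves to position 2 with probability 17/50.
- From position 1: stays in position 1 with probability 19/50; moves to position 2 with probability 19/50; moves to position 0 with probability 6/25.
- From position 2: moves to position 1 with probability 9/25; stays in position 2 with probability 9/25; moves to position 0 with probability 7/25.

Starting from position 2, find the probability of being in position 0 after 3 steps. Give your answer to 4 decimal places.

Propagate the distribution vector 3 steps from position 2.
After 0 steps: (0.0000, 0.0000, 1.0000)
After 1 step: (0.2800, 0.3600, 0.3600)
After 2 steps: (0.2712, 0.3672, 0.3616)
After 3 steps: (0.2707, 0.3673, 0.3619)
P(in position 0 after 3 steps) = 0.2707

0.2707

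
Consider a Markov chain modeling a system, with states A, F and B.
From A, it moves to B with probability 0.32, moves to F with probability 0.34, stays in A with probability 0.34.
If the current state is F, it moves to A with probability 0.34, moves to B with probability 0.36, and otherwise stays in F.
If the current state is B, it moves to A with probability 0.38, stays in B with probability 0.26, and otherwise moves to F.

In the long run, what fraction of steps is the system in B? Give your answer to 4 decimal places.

Let the stationary distribution be π with π = πP and π_1 + π_2 + π_3 = 1.
π_1 = 0.34·π_1 + 0.34·π_2 + 0.38·π_3
π_2 = 0.34·π_1 + 0.3·π_2 + 0.36·π_3
Solving with the normalization constraint gives π = (0.3526, 0.3330, 0.3145).
So the stationary probability of B is 0.3145.

0.3145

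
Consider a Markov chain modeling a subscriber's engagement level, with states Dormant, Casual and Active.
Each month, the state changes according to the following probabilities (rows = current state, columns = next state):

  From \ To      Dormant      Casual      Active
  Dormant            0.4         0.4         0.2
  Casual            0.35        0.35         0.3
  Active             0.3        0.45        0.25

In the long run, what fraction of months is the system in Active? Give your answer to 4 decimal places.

0.2519

Let the stationary distribution be π with π = πP and π_1 + π_2 + π_3 = 1.
π_1 = 0.4·π_1 + 0.35·π_2 + 0.3·π_3
π_2 = 0.4·π_1 + 0.35·π_2 + 0.45·π_3
Solving with the normalization constraint gives π = (0.3552, 0.3929, 0.2519).
So the stationary probability of Active is 0.2519.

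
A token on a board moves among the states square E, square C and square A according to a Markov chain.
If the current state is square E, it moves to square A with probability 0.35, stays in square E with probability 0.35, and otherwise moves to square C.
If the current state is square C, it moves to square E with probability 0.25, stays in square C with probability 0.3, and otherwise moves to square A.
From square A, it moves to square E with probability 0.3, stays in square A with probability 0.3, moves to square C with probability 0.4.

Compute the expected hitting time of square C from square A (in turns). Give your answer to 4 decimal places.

2.7143

Let t(s) be the expected number of turns to first reach square C from state s, with t(square C) = 0. Conditioning on the first turn:
t(square E) = 1 + 0.35·t(square E) + 0.35·t(square A)
t(square A) = 1 + 0.3·t(square E) + 0.3·t(square A)
Solving: t(square E) = 3.0000, t(square A) = 2.7143.
Expected turns from square A to square C: 2.7143.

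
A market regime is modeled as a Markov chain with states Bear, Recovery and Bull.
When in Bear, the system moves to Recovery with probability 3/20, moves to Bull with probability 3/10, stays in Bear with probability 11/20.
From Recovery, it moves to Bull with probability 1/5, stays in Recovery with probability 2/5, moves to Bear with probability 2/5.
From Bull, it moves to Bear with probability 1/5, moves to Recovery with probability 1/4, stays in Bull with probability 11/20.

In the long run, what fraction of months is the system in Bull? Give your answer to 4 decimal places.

Let the stationary distribution be π with π = πP and π_1 + π_2 + π_3 = 1.
π_1 = 0.55·π_1 + 0.4·π_2 + 0.2·π_3
π_2 = 0.15·π_1 + 0.4·π_2 + 0.25·π_3
Solving with the normalization constraint gives π = (0.3843, 0.2489, 0.3668).
So the stationary probability of Bull is 0.3668.

0.3668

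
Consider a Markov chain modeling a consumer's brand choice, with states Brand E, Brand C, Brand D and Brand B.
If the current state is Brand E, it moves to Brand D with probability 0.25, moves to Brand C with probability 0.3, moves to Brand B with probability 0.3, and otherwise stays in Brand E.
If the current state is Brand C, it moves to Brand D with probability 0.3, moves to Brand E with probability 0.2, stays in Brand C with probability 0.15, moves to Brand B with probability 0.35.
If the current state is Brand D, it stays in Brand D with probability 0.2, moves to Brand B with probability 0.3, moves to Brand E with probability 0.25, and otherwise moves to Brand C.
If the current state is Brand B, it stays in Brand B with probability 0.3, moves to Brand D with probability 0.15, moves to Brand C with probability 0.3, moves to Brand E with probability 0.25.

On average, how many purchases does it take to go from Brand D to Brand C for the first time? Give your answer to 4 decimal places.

Let t(s) be the expected number of purchases to first reach Brand C from state s, with t(Brand C) = 0. Conditioning on the first purchase:
t(Brand E) = 1 + 0.15·t(Brand E) + 0.25·t(Brand D) + 0.3·t(Brand B)
t(Brand D) = 1 + 0.25·t(Brand E) + 0.2·t(Brand D) + 0.3·t(Brand B)
t(Brand B) = 1 + 0.25·t(Brand E) + 0.15·t(Brand D) + 0.3·t(Brand B)
Solving: t(Brand E) = 3.4539, t(Brand D) = 3.6184, t(Brand B) = 3.4375.
Expected purchases from Brand D to Brand C: 3.6184.

3.6184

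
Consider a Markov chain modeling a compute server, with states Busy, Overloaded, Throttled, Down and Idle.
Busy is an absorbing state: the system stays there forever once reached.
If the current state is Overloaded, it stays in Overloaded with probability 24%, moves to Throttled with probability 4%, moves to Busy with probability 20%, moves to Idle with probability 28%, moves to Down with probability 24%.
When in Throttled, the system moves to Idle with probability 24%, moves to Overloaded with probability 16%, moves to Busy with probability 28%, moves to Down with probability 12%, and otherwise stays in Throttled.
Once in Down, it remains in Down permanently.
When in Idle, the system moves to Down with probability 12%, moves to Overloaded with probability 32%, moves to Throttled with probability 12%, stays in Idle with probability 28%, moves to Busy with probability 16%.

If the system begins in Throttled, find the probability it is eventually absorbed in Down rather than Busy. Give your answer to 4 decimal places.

Let h(s) be the probability of absorption at Down starting from transient state s. Then h(Down) = 1 and h(Busy) = 0. By first-step analysis:
h(Overloaded) = 0.2·0 + 0.24·h(Overloaded) + 0.04·h(Throttled) + 0.24·1 + 0.28·h(Idle)
h(Throttled) = 0.28·0 + 0.16·h(Overloaded) + 0.2·h(Throttled) + 0.12·1 + 0.24·h(Idle)
h(Idle) = 0.16·0 + 0.32·h(Overloaded) + 0.12·h(Throttled) + 0.12·1 + 0.28·h(Idle)
Solving: h(Overloaded) = 0.5039, h(Throttled) = 0.3873, h(Idle) = 0.4552.
Starting from Throttled, the probability is 0.3873.

0.3873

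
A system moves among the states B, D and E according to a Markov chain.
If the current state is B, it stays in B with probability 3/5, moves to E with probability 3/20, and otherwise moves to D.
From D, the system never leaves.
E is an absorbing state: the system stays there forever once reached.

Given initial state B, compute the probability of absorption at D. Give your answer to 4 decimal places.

0.6250

Let h(s) be the probability of absorption at D starting from transient state s. Then h(D) = 1 and h(E) = 0. By first-step analysis:
h(B) = 0.6·h(B) + 0.25·1 + 0.15·0
Solving: h(B) = 0.6250.
Starting from B, the probability is 0.6250.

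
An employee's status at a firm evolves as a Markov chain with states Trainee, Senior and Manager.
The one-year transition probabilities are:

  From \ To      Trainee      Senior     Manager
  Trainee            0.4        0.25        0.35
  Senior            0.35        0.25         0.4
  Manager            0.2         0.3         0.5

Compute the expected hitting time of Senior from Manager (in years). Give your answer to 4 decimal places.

3.4783

Let t(s) be the expected number of years to first reach Senior from state s, with t(Senior) = 0. Conditioning on the first year:
t(Trainee) = 1 + 0.4·t(Trainee) + 0.35·t(Manager)
t(Manager) = 1 + 0.2·t(Trainee) + 0.5·t(Manager)
Solving: t(Trainee) = 3.6957, t(Manager) = 3.4783.
Expected years from Manager to Senior: 3.4783.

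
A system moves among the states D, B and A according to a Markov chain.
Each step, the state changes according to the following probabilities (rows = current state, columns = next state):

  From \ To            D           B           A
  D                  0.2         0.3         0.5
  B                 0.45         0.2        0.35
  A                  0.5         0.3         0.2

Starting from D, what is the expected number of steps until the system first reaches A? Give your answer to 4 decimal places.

Let t(s) be the expected number of steps to first reach A from state s, with t(A) = 0. Conditioning on the first step:
t(D) = 1 + 0.2·t(D) + 0.3·t(B)
t(B) = 1 + 0.45·t(D) + 0.2·t(B)
Solving: t(D) = 2.1782, t(B) = 2.4752.
Expected steps from D to A: 2.1782.

2.1782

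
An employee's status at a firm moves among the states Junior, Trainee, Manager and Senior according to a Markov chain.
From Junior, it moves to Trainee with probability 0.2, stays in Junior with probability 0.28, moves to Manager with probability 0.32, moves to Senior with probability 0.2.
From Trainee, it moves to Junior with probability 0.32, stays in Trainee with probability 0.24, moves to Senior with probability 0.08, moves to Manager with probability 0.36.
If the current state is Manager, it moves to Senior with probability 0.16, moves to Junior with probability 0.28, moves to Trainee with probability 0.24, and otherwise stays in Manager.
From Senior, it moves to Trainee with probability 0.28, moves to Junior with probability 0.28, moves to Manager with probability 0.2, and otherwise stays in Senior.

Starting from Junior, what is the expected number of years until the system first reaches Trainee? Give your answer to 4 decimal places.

Let t(s) be the expected number of years to first reach Trainee from state s, with t(Trainee) = 0. Conditioning on the first year:
t(Junior) = 1 + 0.28·t(Junior) + 0.32·t(Manager) + 0.2·t(Senior)
t(Manager) = 1 + 0.28·t(Junior) + 0.32·t(Manager) + 0.16·t(Senior)
t(Senior) = 1 + 0.28·t(Junior) + 0.2·t(Manager) + 0.24·t(Senior)
Solving: t(Junior) = 4.3949, t(Manager) = 4.2329, t(Senior) = 4.0489.
Expected years from Junior to Trainee: 4.3949.

4.3949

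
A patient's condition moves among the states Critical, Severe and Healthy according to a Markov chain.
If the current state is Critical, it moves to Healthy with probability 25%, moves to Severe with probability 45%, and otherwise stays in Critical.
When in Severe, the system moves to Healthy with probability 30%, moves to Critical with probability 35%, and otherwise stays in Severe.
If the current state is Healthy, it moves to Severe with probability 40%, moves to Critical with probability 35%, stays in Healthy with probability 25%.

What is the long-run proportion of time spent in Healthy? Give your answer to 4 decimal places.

0.2698

Let the stationary distribution be π with π = πP and π_1 + π_2 + π_3 = 1.
π_1 = 0.3·π_1 + 0.35·π_2 + 0.35·π_3
π_2 = 0.45·π_1 + 0.35·π_2 + 0.4·π_3
Solving with the normalization constraint gives π = (0.3333, 0.3968, 0.2698).
So the stationary probability of Healthy is 0.2698.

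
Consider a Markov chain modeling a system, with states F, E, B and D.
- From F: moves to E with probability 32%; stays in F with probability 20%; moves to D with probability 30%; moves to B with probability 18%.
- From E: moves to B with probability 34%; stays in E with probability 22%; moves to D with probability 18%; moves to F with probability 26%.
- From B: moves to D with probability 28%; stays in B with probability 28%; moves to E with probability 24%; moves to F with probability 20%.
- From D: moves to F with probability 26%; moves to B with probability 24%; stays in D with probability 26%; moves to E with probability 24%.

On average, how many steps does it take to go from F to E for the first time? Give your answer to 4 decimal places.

Let t(s) be the expected number of steps to first reach E from state s, with t(E) = 0. Conditioning on the first step:
t(F) = 1 + 0.2·t(F) + 0.18·t(B) + 0.3·t(D)
t(B) = 1 + 0.2·t(F) + 0.28·t(B) + 0.28·t(D)
t(D) = 1 + 0.26·t(F) + 0.24·t(B) + 0.26·t(D)
Solving: t(F) = 3.5747, t(B) = 3.8859, t(D) = 3.8676.
Expected steps from F to E: 3.5747.

3.5747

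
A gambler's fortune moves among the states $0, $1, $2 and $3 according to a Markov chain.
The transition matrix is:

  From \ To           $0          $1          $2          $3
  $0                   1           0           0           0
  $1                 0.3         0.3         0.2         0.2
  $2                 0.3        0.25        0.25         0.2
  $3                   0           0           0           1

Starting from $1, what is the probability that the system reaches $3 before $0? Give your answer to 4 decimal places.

Let h(s) be the probability of absorption at $3 starting from transient state s. Then h($3) = 1 and h($0) = 0. By first-step analysis:
h($1) = 0.3·0 + 0.3·h($1) + 0.2·h($2) + 0.2·1
h($2) = 0.3·0 + 0.25·h($1) + 0.25·h($2) + 0.2·1
Solving: h($1) = 0.4000, h($2) = 0.4000.
Starting from $1, the probability is 0.4000.

0.4000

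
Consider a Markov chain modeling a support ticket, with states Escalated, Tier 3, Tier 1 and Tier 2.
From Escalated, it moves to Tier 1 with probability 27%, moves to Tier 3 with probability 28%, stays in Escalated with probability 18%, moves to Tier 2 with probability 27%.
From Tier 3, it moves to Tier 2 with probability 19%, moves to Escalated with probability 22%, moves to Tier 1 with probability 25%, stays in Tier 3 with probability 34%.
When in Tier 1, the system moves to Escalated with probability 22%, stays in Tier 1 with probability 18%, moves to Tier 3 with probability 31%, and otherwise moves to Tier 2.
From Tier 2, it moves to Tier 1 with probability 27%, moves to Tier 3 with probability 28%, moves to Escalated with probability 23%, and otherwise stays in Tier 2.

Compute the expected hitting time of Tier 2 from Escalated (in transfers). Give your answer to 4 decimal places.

Let t(s) be the expected number of transfers to first reach Tier 2 from state s, with t(Tier 2) = 0. Conditioning on the first transfer:
t(Escalated) = 1 + 0.18·t(Escalated) + 0.28·t(Tier 3) + 0.27·t(Tier 1)
t(Tier 3) = 1 + 0.22·t(Escalated) + 0.34·t(Tier 3) + 0.25·t(Tier 1)
t(Tier 1) = 1 + 0.22·t(Escalated) + 0.31·t(Tier 3) + 0.18·t(Tier 1)
Solving: t(Escalated) = 3.9937, t(Tier 3) = 4.3350, t(Tier 1) = 3.9298.
Expected transfers from Escalated to Tier 2: 3.9937.

3.9937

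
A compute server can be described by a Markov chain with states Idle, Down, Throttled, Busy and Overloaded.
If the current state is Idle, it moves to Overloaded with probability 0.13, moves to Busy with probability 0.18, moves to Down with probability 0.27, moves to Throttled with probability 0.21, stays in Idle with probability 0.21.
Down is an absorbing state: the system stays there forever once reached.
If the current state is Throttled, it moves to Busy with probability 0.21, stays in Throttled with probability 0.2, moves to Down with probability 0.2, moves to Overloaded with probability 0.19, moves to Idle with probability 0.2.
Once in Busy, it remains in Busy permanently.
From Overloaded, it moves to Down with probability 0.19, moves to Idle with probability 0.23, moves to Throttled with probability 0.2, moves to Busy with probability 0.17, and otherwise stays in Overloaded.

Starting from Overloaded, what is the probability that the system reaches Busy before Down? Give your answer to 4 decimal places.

0.4624

Let h(s) be the probability of absorption at Busy starting from transient state s. Then h(Busy) = 1 and h(Down) = 0. By first-step analysis:
h(Idle) = 0.21·h(Idle) + 0.27·0 + 0.21·h(Throttled) + 0.18·1 + 0.13·h(Overloaded)
h(Throttled) = 0.2·h(Idle) + 0.2·0 + 0.2·h(Throttled) + 0.21·1 + 0.19·h(Overloaded)
h(Overloaded) = 0.23·h(Idle) + 0.19·0 + 0.2·h(Throttled) + 0.17·1 + 0.21·h(Overloaded)
Solving: h(Idle) = 0.4316, h(Throttled) = 0.4802, h(Overloaded) = 0.4624.
Starting from Overloaded, the probability is 0.4624.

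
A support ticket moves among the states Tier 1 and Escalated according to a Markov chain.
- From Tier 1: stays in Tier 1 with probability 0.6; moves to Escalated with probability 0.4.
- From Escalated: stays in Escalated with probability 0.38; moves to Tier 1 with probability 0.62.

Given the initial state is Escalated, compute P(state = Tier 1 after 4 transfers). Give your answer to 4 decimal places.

0.6078

Propagate the distribution vector 4 transfers from Escalated.
After 0 transfers: (0.0000, 1.0000)
After 1 transfer: (0.6200, 0.3800)
After 2 transfers: (0.6076, 0.3924)
After 3 transfers: (0.6078, 0.3922)
After 4 transfers: (0.6078, 0.3922)
P(in Tier 1 after 4 transfers) = 0.6078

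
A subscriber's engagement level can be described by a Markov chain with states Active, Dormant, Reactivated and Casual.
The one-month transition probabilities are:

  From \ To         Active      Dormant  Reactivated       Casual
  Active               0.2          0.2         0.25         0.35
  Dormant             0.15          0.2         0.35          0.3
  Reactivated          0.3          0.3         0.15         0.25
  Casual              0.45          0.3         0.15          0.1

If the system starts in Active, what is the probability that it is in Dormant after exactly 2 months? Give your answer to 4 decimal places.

0.2600

Propagate the distribution vector 2 months from Active.
After 0 months: (1.0000, 0.0000, 0.0000, 0.0000)
After 1 month: (0.2000, 0.2000, 0.2500, 0.3500)
After 2 months: (0.3025, 0.2600, 0.2100, 0.2275)
P(in Dormant after 2 months) = 0.2600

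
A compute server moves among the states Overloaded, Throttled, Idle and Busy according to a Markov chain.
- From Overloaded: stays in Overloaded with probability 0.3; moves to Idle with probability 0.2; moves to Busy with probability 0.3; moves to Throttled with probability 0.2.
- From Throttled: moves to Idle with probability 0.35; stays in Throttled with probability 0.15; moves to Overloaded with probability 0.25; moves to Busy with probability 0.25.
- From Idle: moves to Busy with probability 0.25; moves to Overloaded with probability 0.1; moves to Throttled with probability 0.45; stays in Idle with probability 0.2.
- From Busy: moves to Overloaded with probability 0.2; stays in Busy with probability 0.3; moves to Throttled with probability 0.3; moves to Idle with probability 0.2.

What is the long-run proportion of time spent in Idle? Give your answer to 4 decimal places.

Let the stationary distribution be π with π = πP and π_1 + π_2 + π_3 + π_4 = 1.
π_1 = 0.3·π_1 + 0.25·π_2 + 0.1·π_3 + 0.2·π_4
π_2 = 0.2·π_1 + 0.15·π_2 + 0.45·π_3 + 0.3·π_4
π_3 = 0.2·π_1 + 0.35·π_2 + 0.2·π_3 + 0.2·π_4
Solving with the normalization constraint gives π = (0.2107, 0.2740, 0.2411, 0.2742).
So the stationary probability of Idle is 0.2411.

0.2411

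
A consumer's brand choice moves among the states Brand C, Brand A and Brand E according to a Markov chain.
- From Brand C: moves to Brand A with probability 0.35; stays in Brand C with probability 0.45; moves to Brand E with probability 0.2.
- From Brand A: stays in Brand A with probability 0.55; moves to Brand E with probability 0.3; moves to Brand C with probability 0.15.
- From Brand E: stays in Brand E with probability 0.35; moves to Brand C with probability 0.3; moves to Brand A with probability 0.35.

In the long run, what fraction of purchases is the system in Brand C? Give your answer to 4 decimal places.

Let the stationary distribution be π with π = πP and π_1 + π_2 + π_3 = 1.
π_1 = 0.45·π_1 + 0.15·π_2 + 0.3·π_3
π_2 = 0.35·π_1 + 0.55·π_2 + 0.35·π_3
Solving with the normalization constraint gives π = (0.2757, 0.4375, 0.2868).
So the stationary probability of Brand C is 0.2757.

0.2757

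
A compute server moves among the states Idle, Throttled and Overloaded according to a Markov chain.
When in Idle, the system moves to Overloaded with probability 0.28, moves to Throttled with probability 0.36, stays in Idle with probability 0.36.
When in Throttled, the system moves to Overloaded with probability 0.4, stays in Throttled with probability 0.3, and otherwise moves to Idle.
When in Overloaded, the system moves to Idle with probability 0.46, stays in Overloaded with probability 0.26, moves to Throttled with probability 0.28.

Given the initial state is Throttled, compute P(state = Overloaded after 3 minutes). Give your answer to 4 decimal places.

0.3110

Propagate the distribution vector 3 minutes from Throttled.
After 0 minutes: (0.0000, 1.0000, 0.0000)
After 1 minute: (0.3000, 0.3000, 0.4000)
After 2 minutes: (0.3820, 0.3100, 0.3080)
After 3 minutes: (0.3722, 0.3168, 0.3110)
P(in Overloaded after 3 minutes) = 0.3110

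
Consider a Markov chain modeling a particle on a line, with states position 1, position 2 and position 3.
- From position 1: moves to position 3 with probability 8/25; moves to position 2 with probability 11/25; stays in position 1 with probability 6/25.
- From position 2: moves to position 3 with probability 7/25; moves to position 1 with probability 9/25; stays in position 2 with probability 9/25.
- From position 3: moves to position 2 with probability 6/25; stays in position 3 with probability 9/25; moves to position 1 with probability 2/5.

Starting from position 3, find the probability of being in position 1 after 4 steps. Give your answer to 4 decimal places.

Propagate the distribution vector 4 steps from position 3.
After 0 steps: (0.0000, 0.0000, 1.0000)
After 1 step: (0.4000, 0.2400, 0.3600)
After 2 steps: (0.3264, 0.3488, 0.3248)
After 3 steps: (0.3338, 0.3471, 0.3190)
After 4 steps: (0.3327, 0.3484, 0.3189)
P(in position 1 after 4 steps) = 0.3327

0.3327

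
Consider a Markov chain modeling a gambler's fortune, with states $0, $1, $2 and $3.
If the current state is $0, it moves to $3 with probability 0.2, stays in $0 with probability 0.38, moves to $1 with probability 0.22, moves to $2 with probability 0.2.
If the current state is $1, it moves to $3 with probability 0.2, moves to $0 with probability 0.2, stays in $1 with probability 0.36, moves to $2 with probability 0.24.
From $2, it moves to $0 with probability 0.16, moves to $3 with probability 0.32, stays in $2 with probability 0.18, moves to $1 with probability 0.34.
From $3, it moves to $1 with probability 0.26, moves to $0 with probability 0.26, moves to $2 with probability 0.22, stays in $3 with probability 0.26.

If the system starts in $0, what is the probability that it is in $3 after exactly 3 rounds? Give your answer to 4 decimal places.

0.2392

Propagate the distribution vector 3 rounds from $0.
After 0 rounds: (1.0000, 0.0000, 0.0000, 0.0000)
After 1 round: (0.3800, 0.2200, 0.2000, 0.2000)
After 2 rounds: (0.2724, 0.2828, 0.2088, 0.2360)
After 3 rounds: (0.2548, 0.2941, 0.2119, 0.2392)
P(in $3 after 3 rounds) = 0.2392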